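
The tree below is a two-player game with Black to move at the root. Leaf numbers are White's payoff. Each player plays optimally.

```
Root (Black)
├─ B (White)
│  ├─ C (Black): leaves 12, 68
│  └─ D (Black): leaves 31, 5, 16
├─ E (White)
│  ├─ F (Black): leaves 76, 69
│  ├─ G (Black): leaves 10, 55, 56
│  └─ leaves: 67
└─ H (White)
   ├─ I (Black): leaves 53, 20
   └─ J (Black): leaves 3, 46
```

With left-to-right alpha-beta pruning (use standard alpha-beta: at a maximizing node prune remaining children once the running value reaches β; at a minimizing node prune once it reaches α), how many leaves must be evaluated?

8

C [α=-∞,β=+∞]: v=12
D [α=12,β=+∞]: v=5 after child 2 ≤ α → α-cutoff, skip 1
B [α=-∞,β=+∞]: v=12
F [α=-∞,β=12]: v=69
E [α=-∞,β=12]: v=69 after child 1 ≥ β → β-cutoff, skip 2
I [α=-∞,β=12]: v=20
H [α=-∞,β=12]: v=20 after child 1 ≥ β → β-cutoff, skip 1
Root [α=-∞,β=+∞]: v=12
Leaves evaluated: 8 of 15.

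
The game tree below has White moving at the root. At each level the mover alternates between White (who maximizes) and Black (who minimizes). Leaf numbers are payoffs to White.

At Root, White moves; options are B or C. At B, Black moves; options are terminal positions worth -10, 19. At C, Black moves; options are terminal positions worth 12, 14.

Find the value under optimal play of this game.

B (Black): min(-10, 19) = -10
C (Black): min(12, 14) = 12
Root (White): max(-10, 12) = 12

12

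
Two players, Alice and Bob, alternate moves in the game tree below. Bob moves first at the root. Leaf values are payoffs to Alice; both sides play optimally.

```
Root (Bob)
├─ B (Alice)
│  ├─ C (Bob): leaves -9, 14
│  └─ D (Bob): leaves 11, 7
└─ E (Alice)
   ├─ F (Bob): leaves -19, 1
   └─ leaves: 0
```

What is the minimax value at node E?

F: min(-19, 1) = -19
E: max(-19, 0) = 0

0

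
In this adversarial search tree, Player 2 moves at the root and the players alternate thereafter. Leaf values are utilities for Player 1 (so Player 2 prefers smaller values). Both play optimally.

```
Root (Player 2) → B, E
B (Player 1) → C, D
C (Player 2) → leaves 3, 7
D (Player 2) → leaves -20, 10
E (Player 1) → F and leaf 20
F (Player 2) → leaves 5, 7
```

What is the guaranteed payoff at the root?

C (Player 2): min(3, 7) = 3
D (Player 2): min(-20, 10) = -20
B (Player 1): max(3, -20) = 3
F (Player 2): min(5, 7) = 5
E (Player 1): max(5, 20) = 20
Root (Player 2): min(3, 20) = 3

3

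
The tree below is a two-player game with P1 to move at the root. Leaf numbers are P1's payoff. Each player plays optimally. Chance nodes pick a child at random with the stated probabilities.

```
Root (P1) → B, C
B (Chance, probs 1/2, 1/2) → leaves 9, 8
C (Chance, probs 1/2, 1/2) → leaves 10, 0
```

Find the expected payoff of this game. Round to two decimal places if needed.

B (Chance): 1/2·9 + 1/2·8 = 8.5
C (Chance): 1/2·10 + 1/2·0 = 5
Root (P1): max(8.5, 5) = 8.5

8.5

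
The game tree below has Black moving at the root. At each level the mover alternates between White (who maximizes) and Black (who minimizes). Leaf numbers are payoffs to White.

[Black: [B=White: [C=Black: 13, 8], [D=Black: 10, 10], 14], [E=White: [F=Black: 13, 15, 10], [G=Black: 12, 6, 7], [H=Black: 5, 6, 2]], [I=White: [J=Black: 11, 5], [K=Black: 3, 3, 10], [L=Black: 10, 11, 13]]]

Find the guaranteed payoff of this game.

C (Black): min(13, 8) = 8
D (Black): min(10, 10) = 10
B (White): max(8, 10, 14) = 14
F (Black): min(13, 15, 10) = 10
G (Black): min(12, 6, 7) = 6
H (Black): min(5, 6, 2) = 2
E (White): max(10, 6, 2) = 10
J (Black): min(11, 5) = 5
K (Black): min(3, 3, 10) = 3
L (Black): min(10, 11, 13) = 10
I (White): max(5, 3, 10) = 10
Root (Black): min(14, 10, 10) = 10

10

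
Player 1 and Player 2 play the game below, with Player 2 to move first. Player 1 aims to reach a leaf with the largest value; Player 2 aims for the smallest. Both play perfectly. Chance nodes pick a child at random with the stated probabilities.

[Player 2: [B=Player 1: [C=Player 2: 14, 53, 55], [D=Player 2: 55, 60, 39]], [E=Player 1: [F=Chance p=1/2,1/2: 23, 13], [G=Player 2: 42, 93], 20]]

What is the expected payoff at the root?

39

C (Player 2): min(14, 53, 55) = 14
D (Player 2): min(55, 60, 39) = 39
B (Player 1): max(14, 39) = 39
F (Chance): 1/2·23 + 1/2·13 = 18
G (Player 2): min(42, 93) = 42
E (Player 1): max(18, 42, 20) = 42
Root (Player 2): min(39, 42) = 39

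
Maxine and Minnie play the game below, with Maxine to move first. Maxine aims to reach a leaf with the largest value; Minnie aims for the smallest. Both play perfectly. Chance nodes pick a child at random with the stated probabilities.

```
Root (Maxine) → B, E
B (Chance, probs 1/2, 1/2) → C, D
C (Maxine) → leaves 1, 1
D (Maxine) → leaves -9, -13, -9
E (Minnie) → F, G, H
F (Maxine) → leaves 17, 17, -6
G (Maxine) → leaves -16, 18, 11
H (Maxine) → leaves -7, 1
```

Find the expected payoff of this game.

C (Maxine): max(1, 1) = 1
D (Maxine): max(-9, -13, -9) = -9
B (Chance): 1/2·1 + 1/2·-9 = -4
F (Maxine): max(17, 17, -6) = 17
G (Maxine): max(-16, 18, 11) = 18
H (Maxine): max(-7, 1) = 1
E (Minnie): min(17, 18, 1) = 1
Root (Maxine): max(-4, 1) = 1

1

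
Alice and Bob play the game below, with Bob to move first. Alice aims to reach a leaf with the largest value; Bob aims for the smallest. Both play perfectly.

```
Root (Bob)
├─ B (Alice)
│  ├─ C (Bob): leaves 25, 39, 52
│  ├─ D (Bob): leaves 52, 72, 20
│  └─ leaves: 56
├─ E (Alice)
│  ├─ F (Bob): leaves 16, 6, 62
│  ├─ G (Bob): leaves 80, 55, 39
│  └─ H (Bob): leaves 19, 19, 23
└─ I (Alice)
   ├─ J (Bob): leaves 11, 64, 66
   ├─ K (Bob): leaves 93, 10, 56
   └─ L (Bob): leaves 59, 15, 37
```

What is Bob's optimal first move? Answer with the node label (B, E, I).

I

C (Bob): min(25, 39, 52) = 25
D (Bob): min(52, 72, 20) = 20
B (Alice): max(25, 20, 56) = 56
F (Bob): min(16, 6, 62) = 6
G (Bob): min(80, 55, 39) = 39
H (Bob): min(19, 19, 23) = 19
E (Alice): max(6, 39, 19) = 39
J (Bob): min(11, 64, 66) = 11
K (Bob): min(93, 10, 56) = 10
L (Bob): min(59, 15, 37) = 15
I (Alice): max(11, 10, 15) = 15
Root (Bob): min(56, 39, 15) = 15
Bob picks the child with the lowest value: I (value 15).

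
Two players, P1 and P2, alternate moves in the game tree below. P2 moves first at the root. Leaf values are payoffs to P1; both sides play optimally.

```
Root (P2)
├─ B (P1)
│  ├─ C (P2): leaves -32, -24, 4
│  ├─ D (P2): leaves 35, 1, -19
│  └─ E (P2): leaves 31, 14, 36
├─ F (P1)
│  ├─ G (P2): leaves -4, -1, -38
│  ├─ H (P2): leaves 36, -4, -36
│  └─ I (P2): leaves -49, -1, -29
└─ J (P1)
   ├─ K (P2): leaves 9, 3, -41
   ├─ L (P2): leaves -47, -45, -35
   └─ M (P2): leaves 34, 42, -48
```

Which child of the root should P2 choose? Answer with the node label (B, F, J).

J

C (P2): min(-32, -24, 4) = -32
D (P2): min(35, 1, -19) = -19
E (P2): min(31, 14, 36) = 14
B (P1): max(-32, -19, 14) = 14
G (P2): min(-4, -1, -38) = -38
H (P2): min(36, -4, -36) = -36
I (P2): min(-49, -1, -29) = -49
F (P1): max(-38, -36, -49) = -36
K (P2): min(9, 3, -41) = -41
L (P2): min(-47, -45, -35) = -47
M (P2): min(34, 42, -48) = -48
J (P1): max(-41, -47, -48) = -41
Root (P2): min(14, -36, -41) = -41
P2 picks the child with the lowest value: J (value -41).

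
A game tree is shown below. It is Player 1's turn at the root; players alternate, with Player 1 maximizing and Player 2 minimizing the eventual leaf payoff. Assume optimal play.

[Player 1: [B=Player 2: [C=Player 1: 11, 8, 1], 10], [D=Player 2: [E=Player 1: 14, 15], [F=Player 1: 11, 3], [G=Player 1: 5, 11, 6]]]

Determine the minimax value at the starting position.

C (Player 1): max(11, 8, 1) = 11
B (Player 2): min(11, 10) = 10
E (Player 1): max(14, 15) = 15
F (Player 1): max(11, 3) = 11
G (Player 1): max(5, 11, 6) = 11
D (Player 2): min(15, 11, 11) = 11
Root (Player 1): max(10, 11) = 11

11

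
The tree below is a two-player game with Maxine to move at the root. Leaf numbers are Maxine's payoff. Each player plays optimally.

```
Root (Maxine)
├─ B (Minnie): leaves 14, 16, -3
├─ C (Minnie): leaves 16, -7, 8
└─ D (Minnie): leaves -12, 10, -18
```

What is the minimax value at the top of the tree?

-3

B (Minnie): min(14, 16, -3) = -3
C (Minnie): min(16, -7, 8) = -7
D (Minnie): min(-12, 10, -18) = -18
Root (Maxine): max(-3, -7, -18) = -3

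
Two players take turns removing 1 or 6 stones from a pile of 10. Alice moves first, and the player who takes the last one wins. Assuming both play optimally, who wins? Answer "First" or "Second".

i:   0  1  2  3  4  5  6  7  8  9 10
     L  W  L  W  L  W  W  L  W  L  W
Position 10 is W, so the first player wins.

First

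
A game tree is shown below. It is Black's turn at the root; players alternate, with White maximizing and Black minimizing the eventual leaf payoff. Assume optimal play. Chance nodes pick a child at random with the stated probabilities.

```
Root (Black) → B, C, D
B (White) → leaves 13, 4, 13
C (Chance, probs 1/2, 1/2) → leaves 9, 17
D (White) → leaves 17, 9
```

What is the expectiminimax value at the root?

B (White): max(13, 4, 13) = 13
C (Chance): 1/2·9 + 1/2·17 = 13
D (White): max(17, 9) = 17
Root (Black): min(13, 13, 17) = 13

13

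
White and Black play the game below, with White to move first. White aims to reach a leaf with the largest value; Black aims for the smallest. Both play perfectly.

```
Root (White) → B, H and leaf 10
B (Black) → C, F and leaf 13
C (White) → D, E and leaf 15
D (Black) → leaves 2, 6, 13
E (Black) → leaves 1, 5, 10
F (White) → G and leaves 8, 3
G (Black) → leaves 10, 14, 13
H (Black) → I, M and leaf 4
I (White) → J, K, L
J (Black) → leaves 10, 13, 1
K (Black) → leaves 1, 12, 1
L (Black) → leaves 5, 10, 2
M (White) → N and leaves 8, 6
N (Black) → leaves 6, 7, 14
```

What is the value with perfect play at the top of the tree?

10

D (Black): min(2, 6, 13) = 2
E (Black): min(1, 5, 10) = 1
C (White): max(2, 1, 15) = 15
G (Black): min(10, 14, 13) = 10
F (White): max(10, 8, 3) = 10
B (Black): min(15, 10, 13) = 10
J (Black): min(10, 13, 1) = 1
K (Black): min(1, 12, 1) = 1
L (Black): min(5, 10, 2) = 2
I (White): max(1, 1, 2) = 2
N (Black): min(6, 7, 14) = 6
M (White): max(6, 8, 6) = 8
H (Black): min(2, 8, 4) = 2
Root (White): max(10, 2, 10) = 10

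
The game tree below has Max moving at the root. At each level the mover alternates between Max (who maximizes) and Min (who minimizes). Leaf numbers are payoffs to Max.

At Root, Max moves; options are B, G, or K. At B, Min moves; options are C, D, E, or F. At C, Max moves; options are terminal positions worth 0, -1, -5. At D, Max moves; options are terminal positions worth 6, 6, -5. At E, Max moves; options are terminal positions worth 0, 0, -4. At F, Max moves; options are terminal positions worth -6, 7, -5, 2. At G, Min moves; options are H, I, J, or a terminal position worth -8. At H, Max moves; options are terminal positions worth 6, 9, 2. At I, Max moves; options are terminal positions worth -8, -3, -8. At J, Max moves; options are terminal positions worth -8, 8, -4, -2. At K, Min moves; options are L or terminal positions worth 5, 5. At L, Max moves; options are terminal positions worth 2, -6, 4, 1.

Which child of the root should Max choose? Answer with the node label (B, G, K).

C (Max): max(0, -1, -5) = 0
D (Max): max(6, 6, -5) = 6
E (Max): max(0, 0, -4) = 0
F (Max): max(-6, 7, -5, 2) = 7
B (Min): min(0, 6, 0, 7) = 0
H (Max): max(6, 9, 2) = 9
I (Max): max(-8, -3, -8) = -3
J (Max): max(-8, 8, -4, -2) = 8
G (Min): min(9, -3, 8, -8) = -8
L (Max): max(2, -6, 4, 1) = 4
K (Min): min(4, 5, 5) = 4
Root (Max): max(0, -8, 4) = 4
Max picks the child with the highest value: K (value 4).

K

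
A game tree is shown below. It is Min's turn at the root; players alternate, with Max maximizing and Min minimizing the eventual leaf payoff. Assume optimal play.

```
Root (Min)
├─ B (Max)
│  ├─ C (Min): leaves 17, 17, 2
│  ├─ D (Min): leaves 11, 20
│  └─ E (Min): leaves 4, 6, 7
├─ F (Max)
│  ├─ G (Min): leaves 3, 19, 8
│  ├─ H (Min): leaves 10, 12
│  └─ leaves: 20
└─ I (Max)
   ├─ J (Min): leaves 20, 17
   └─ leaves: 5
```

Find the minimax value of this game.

C (Min): min(17, 17, 2) = 2
D (Min): min(11, 20) = 11
E (Min): min(4, 6, 7) = 4
B (Max): max(2, 11, 4) = 11
G (Min): min(3, 19, 8) = 3
H (Min): min(10, 12) = 10
F (Max): max(3, 10, 20) = 20
J (Min): min(20, 17) = 17
I (Max): max(17, 5) = 17
Root (Min): min(11, 20, 17) = 11

11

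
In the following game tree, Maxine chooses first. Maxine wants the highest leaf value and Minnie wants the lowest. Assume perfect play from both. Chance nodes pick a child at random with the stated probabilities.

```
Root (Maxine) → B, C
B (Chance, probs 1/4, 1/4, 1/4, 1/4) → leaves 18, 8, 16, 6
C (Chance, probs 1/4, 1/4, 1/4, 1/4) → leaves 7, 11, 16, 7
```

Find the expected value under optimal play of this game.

B (Chance): 1/4·18 + 1/4·8 + 1/4·16 + 1/4·6 = 12
C (Chance): 1/4·7 + 1/4·11 + 1/4·16 + 1/4·7 = 10.25
Root (Maxine): max(12, 10.25) = 12

12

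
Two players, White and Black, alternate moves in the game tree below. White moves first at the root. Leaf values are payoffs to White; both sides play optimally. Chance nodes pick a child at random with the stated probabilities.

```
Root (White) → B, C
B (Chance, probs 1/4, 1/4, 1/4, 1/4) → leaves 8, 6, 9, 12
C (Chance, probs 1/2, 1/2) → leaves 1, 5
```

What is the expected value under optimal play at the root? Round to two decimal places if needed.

B (Chance): 1/4·8 + 1/4·6 + 1/4·9 + 1/4·12 = 8.75
C (Chance): 1/2·1 + 1/2·5 = 3
Root (White): max(8.75, 3) = 8.75

8.75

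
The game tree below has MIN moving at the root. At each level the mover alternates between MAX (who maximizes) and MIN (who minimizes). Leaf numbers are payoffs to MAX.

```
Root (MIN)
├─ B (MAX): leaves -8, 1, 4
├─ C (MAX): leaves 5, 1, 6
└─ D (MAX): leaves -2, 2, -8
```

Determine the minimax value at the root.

2

B (MAX): max(-8, 1, 4) = 4
C (MAX): max(5, 1, 6) = 6
D (MAX): max(-2, 2, -8) = 2
Root (MIN): min(4, 6, 2) = 2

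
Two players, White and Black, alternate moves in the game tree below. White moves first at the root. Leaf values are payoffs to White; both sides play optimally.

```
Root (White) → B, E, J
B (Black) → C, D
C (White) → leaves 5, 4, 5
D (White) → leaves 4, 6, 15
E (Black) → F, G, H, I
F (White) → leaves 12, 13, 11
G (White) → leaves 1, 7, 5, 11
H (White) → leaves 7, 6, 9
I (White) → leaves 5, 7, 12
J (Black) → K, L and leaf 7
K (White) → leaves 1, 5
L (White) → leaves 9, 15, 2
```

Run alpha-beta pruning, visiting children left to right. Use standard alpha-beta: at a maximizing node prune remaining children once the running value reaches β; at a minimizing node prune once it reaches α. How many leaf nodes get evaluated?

C [α=-∞,β=+∞]: v=5
D [α=-∞,β=5]: v=6 after child 2 ≥ β → β-cutoff, skip 1
B [α=-∞,β=+∞]: v=5
F [α=5,β=+∞]: v=13
G [α=5,β=13]: v=11
H [α=5,β=11]: v=9
I [α=5,β=9]: v=12
E [α=5,β=+∞]: v=9
K [α=9,β=+∞]: v=5
J [α=9,β=+∞]: v=5 after child 1 ≤ α → α-cutoff, skip 2
Root [α=-∞,β=+∞]: v=9
Leaves evaluated: 20 of 25.

20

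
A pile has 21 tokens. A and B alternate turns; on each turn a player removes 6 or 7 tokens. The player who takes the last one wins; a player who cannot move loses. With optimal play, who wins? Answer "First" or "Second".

First

Compute winning (W) and losing (L) positions by backward induction:
i:   0  1  2  3  4  5  6  7  8  9 10 11 12 13 14 15 16 17 18 19 20 21
     L  L  L  L  L  L  W  W  W  W  W  W  W  L  L  L  L  L  L  W  W  W
Position 21 is W, so the first player wins.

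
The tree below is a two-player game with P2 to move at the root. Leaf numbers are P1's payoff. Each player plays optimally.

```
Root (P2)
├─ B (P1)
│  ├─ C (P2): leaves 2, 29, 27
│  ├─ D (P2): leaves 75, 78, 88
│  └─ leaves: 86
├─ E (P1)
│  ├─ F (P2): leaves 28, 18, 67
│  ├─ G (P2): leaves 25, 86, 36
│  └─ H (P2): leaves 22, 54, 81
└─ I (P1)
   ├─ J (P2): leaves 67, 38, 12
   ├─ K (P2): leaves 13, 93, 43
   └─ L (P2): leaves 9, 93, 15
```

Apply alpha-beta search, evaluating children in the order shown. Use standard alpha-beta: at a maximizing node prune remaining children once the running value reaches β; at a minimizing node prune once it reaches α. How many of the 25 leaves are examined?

21

C [α=-∞,β=+∞]: v=2
D [α=2,β=+∞]: v=75
B [α=-∞,β=+∞]: v=86
F [α=-∞,β=86]: v=18
G [α=18,β=86]: v=25
H [α=25,β=86]: v=22 after child 1 ≤ α → α-cutoff, skip 2
E [α=-∞,β=86]: v=25
J [α=-∞,β=25]: v=12
K [α=12,β=25]: v=13
L [α=13,β=25]: v=9 after child 1 ≤ α → α-cutoff, skip 2
I [α=-∞,β=25]: v=13
Root [α=-∞,β=+∞]: v=13
Leaves evaluated: 21 of 25.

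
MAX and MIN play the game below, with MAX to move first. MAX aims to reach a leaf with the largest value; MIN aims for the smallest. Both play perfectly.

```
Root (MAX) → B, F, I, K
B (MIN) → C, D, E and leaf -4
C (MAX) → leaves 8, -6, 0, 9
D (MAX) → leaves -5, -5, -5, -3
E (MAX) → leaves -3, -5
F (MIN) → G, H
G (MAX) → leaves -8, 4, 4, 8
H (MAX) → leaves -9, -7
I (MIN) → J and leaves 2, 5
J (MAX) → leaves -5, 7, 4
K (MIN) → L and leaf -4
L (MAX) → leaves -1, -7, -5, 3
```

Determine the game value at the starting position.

2

C (MAX): max(8, -6, 0, 9) = 9
D (MAX): max(-5, -5, -5, -3) = -3
E (MAX): max(-3, -5) = -3
B (MIN): min(9, -3, -3, -4) = -4
G (MAX): max(-8, 4, 4, 8) = 8
H (MAX): max(-9, -7) = -7
F (MIN): min(8, -7) = -7
J (MAX): max(-5, 7, 4) = 7
I (MIN): min(7, 2, 5) = 2
L (MAX): max(-1, -7, -5, 3) = 3
K (MIN): min(3, -4) = -4
Root (MAX): max(-4, -7, 2, -4) = 2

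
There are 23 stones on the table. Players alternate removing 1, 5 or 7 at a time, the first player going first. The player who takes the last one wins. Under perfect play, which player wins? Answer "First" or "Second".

Compute winning (W) and losing (L) positions by backward induction:
i:   0  1  2  3  4  5  6  7  8  9 10 11 12 13 14 15 16 17 18 19 20 21 22 23
     L  W  L  W  L  W  L  W  L  W  L  W  L  W  L  W  L  W  L  W  L  W  L  W
Position 23 is W, so the first player wins.

First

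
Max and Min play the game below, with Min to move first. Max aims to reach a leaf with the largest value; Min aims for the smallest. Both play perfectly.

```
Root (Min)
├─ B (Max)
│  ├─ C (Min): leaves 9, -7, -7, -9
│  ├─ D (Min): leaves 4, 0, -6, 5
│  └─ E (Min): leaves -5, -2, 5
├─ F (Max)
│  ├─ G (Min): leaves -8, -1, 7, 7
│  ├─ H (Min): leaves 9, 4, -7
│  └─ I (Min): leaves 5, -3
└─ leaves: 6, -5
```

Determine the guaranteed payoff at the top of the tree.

C (Min): min(9, -7, -7, -9) = -9
D (Min): min(4, 0, -6, 5) = -6
E (Min): min(-5, -2, 5) = -5
B (Max): max(-9, -6, -5) = -5
G (Min): min(-8, -1, 7, 7) = -8
H (Min): min(9, 4, -7) = -7
I (Min): min(5, -3) = -3
F (Max): max(-8, -7, -3) = -3
Root (Min): min(-5, -3, 6, -5) = -5

-5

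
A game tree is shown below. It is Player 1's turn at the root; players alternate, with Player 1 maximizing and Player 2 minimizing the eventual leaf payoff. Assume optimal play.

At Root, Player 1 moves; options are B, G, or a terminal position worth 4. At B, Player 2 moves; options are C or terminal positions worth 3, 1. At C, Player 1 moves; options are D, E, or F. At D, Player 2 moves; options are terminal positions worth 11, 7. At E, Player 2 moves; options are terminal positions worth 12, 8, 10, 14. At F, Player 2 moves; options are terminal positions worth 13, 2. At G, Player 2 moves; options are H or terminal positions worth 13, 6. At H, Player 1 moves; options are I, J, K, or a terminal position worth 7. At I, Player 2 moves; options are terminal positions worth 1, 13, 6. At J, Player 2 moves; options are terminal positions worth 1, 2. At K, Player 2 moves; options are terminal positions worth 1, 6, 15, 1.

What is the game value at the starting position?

6

D (Player 2): min(11, 7) = 7
E (Player 2): min(12, 8, 10, 14) = 8
F (Player 2): min(13, 2) = 2
C (Player 1): max(7, 8, 2) = 8
B (Player 2): min(8, 3, 1) = 1
I (Player 2): min(1, 13, 6) = 1
J (Player 2): min(1, 2) = 1
K (Player 2): min(1, 6, 15, 1) = 1
H (Player 1): max(1, 1, 1, 7) = 7
G (Player 2): min(7, 13, 6) = 6
Root (Player 1): max(1, 6, 4) = 6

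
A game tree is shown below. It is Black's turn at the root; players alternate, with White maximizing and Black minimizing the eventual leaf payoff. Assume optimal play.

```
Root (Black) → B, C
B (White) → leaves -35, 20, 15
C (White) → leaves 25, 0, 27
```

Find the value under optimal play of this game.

20

B (White): max(-35, 20, 15) = 20
C (White): max(25, 0, 27) = 27
Root (Black): min(20, 27) = 20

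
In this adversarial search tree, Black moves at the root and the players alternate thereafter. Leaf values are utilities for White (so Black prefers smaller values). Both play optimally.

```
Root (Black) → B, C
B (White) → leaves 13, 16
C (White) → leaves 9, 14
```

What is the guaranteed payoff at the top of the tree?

14

B (White): max(13, 16) = 16
C (White): max(9, 14) = 14
Root (Black): min(16, 14) = 14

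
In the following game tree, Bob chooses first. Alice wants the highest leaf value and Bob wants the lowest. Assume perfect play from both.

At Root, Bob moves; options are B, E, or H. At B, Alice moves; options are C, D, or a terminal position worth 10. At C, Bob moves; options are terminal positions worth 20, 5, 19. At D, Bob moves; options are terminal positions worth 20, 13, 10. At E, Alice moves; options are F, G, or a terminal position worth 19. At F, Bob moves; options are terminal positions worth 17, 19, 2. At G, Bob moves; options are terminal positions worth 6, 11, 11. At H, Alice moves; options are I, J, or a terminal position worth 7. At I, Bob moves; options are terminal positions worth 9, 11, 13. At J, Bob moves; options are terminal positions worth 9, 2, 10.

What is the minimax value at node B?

C: min(20, 5, 19) = 5
D: min(20, 13, 10) = 10
B: max(5, 10, 10) = 10

10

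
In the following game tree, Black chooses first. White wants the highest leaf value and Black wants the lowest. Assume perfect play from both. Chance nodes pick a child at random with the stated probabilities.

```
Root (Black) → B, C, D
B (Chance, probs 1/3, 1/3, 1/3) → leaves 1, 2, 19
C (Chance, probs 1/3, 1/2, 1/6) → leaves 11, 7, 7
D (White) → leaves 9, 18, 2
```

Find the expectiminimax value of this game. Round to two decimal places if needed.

7.33

B (Chance): 1/3·1 + 1/3·2 + 1/3·19 = 7.33
C (Chance): 1/3·11 + 1/2·7 + 1/6·7 = 8.33
D (White): max(9, 18, 2) = 18
Root (Black): min(7.33, 8.33, 18) = 7.33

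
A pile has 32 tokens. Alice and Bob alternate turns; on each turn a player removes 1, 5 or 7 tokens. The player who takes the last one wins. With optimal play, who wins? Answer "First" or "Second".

Second

Positions where the player to move wins (W) vs loses (L):
i:   0  1  2  3  4  5  6  7  8  9 10 11 12 13 14 15 16 17 18 19 20 21 22 23 24 25 26 27 28 29 30 31 32
     L  W  L  W  L  W  L  W  L  W  L  W  L  W  L  W  L  W  L  W  L  W  L  W  L  W  L  W  L  W  L  W  L
Position 32 is L, so the second player wins.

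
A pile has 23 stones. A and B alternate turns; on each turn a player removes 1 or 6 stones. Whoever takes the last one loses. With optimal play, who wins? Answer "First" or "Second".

First

W/L table (W = player to move can force a win):
i:   0  1  2  3  4  5  6  7  8  9 10 11 12 13 14 15 16 17 18 19 20 21 22 23
     W  L  W  L  W  L  W  W  L  W  L  W  L  W  W  L  W  L  W  L  W  W  L  W
Position 23 is W, so the first player wins.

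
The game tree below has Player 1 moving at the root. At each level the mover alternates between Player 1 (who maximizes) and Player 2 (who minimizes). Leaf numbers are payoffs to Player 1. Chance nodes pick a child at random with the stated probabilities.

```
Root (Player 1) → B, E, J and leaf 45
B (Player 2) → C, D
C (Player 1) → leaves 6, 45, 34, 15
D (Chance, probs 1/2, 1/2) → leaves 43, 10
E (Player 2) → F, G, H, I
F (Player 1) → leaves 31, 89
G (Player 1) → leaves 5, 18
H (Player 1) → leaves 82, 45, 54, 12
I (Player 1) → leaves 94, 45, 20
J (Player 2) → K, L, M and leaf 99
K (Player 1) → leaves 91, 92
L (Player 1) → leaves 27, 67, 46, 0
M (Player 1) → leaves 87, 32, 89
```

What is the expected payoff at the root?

67

C (Player 1): max(6, 45, 34, 15) = 45
D (Chance): 1/2·43 + 1/2·10 = 26.5
B (Player 2): min(45, 26.5) = 26.5
F (Player 1): max(31, 89) = 89
G (Player 1): max(5, 18) = 18
H (Player 1): max(82, 45, 54, 12) = 82
I (Player 1): max(94, 45, 20) = 94
E (Player 2): min(89, 18, 82, 94) = 18
K (Player 1): max(91, 92) = 92
L (Player 1): max(27, 67, 46, 0) = 67
M (Player 1): max(87, 32, 89) = 89
J (Player 2): min(92, 67, 89, 99) = 67
Root (Player 1): max(26.5, 18, 67, 45) = 67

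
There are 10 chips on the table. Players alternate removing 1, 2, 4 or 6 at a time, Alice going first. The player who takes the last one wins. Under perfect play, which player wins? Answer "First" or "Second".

Mark each pile size as W (mover wins) or L (mover loses):
i:   0  1  2  3  4  5  6  7  8  9 10
     L  W  W  L  W  W  W  W  L  W  W
Position 10 is W, so the first player wins.

First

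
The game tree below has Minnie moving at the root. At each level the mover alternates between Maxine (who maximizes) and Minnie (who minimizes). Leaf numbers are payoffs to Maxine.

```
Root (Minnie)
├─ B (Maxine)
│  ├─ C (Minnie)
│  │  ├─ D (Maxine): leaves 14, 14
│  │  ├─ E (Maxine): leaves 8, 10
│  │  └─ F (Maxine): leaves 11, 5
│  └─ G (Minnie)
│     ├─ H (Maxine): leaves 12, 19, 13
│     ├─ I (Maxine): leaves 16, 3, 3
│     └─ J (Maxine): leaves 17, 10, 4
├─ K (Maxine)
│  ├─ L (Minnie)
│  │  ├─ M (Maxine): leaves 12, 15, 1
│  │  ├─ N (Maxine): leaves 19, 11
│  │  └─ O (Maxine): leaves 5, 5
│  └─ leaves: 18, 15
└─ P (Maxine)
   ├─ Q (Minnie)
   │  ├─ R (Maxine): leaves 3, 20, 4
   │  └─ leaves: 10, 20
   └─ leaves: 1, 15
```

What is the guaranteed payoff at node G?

H: max(12, 19, 13) = 19
I: max(16, 3, 3) = 16
J: max(17, 10, 4) = 17
G: min(19, 16, 17) = 16

16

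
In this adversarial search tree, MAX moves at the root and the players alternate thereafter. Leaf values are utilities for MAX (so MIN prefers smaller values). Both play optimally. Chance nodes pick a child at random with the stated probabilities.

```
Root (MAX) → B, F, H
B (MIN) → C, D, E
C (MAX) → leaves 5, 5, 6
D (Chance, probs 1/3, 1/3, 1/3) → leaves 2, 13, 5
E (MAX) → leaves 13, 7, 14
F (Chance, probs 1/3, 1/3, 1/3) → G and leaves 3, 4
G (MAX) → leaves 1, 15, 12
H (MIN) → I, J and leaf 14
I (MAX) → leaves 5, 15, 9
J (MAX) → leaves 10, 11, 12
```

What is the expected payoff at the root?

C (MAX): max(5, 5, 6) = 6
D (Chance): 1/3·2 + 1/3·13 + 1/3·5 = 6.67
E (MAX): max(13, 7, 14) = 14
B (MIN): min(6, 6.67, 14) = 6
G (MAX): max(1, 15, 12) = 15
F (Chance): 1/3·15 + 1/3·3 + 1/3·4 = 7.33
I (MAX): max(5, 15, 9) = 15
J (MAX): max(10, 11, 12) = 12
H (MIN): min(15, 12, 14) = 12
Root (MAX): max(6, 7.33, 12) = 12

12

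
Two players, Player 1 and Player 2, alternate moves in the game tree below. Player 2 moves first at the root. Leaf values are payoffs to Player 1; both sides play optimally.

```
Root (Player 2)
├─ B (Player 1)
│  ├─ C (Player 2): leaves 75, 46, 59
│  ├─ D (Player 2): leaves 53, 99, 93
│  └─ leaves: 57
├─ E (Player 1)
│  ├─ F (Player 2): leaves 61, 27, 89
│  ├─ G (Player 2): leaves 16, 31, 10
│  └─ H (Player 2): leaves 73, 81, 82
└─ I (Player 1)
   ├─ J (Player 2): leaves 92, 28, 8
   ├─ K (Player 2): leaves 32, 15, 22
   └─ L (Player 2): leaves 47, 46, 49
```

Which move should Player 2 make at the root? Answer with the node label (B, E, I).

I

C (Player 2): min(75, 46, 59) = 46
D (Player 2): min(53, 99, 93) = 53
B (Player 1): max(46, 53, 57) = 57
F (Player 2): min(61, 27, 89) = 27
G (Player 2): min(16, 31, 10) = 10
H (Player 2): min(73, 81, 82) = 73
E (Player 1): max(27, 10, 73) = 73
J (Player 2): min(92, 28, 8) = 8
K (Player 2): min(32, 15, 22) = 15
L (Player 2): min(47, 46, 49) = 46
I (Player 1): max(8, 15, 46) = 46
Root (Player 2): min(57, 73, 46) = 46
Player 2 picks the child with the lowest value: I (value 46).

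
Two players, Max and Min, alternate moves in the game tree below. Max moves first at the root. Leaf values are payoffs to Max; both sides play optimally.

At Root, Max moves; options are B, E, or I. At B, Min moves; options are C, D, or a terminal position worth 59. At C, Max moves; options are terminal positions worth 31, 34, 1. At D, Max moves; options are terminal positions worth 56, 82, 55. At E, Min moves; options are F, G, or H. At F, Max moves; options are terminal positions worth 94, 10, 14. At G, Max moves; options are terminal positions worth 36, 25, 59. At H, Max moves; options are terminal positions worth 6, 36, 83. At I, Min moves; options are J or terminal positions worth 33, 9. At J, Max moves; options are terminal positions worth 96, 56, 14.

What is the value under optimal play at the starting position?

59

C (Max): max(31, 34, 1) = 34
D (Max): max(56, 82, 55) = 82
B (Min): min(34, 82, 59) = 34
F (Max): max(94, 10, 14) = 94
G (Max): max(36, 25, 59) = 59
H (Max): max(6, 36, 83) = 83
E (Min): min(94, 59, 83) = 59
J (Max): max(96, 56, 14) = 96
I (Min): min(96, 33, 9) = 9
Root (Max): max(34, 59, 9) = 59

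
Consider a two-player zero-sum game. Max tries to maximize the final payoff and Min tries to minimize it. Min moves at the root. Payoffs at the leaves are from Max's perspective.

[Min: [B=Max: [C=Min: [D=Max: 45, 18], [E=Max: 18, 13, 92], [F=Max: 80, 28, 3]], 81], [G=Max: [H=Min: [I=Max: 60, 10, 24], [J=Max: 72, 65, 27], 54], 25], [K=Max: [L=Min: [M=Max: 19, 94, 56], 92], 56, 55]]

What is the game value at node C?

D: max(45, 18) = 45
E: max(18, 13, 92) = 92
F: max(80, 28, 3) = 80
C: min(45, 92, 80) = 45

45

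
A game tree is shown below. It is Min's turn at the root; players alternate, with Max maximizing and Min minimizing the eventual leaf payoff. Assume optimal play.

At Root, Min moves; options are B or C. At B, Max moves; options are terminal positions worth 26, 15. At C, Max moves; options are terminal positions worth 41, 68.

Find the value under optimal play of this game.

26

B (Max): max(26, 15) = 26
C (Max): max(41, 68) = 68
Root (Min): min(26, 68) = 26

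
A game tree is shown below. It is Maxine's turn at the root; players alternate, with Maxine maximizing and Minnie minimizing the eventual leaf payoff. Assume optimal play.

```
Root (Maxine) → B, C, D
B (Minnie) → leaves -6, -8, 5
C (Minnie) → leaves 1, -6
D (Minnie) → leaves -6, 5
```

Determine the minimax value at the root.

-6

B (Minnie): min(-6, -8, 5) = -8
C (Minnie): min(1, -6) = -6
D (Minnie): min(-6, 5) = -6
Root (Maxine): max(-8, -6, -6) = -6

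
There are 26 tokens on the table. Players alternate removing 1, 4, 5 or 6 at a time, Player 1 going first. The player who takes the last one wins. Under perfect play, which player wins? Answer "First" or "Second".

W/L table (W = player to move can force a win):
i:   0  1  2  3  4  5  6  7  8  9 10 11 12 13 14 15 16 17 18 19 20 21 22 23 24 25 26
     L  W  L  W  W  W  W  W  W  L  W  L  W  W  W  W  W  W  L  W  L  W  W  W  W  W  W
Position 26 is W, so the first player wins.

First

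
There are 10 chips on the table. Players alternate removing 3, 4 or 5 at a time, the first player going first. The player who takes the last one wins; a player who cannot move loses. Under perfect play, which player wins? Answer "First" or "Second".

Second

Positions where the player to move wins (W) vs loses (L):
i:   0  1  2  3  4  5  6  7  8  9 10
     L  L  L  W  W  W  W  W  L  L  L
Position 10 is L, so the second player wins.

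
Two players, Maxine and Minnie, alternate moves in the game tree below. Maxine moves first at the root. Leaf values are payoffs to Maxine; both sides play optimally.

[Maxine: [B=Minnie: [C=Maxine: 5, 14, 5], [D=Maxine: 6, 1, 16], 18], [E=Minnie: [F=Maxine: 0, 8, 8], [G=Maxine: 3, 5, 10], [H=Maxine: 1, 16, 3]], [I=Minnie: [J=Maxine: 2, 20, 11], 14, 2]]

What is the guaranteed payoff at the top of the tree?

14

C (Maxine): max(5, 14, 5) = 14
D (Maxine): max(6, 1, 16) = 16
B (Minnie): min(14, 16, 18) = 14
F (Maxine): max(0, 8, 8) = 8
G (Maxine): max(3, 5, 10) = 10
H (Maxine): max(1, 16, 3) = 16
E (Minnie): min(8, 10, 16) = 8
J (Maxine): max(2, 20, 11) = 20
I (Minnie): min(20, 14, 2) = 2
Root (Maxine): max(14, 8, 2) = 14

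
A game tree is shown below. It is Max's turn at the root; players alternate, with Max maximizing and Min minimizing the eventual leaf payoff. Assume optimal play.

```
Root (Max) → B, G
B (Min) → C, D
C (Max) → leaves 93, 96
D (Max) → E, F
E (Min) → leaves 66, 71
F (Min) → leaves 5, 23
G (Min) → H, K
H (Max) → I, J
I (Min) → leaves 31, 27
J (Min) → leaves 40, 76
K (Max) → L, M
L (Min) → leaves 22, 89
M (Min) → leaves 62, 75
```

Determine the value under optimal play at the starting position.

C (Max): max(93, 96) = 96
E (Min): min(66, 71) = 66
F (Min): min(5, 23) = 5
D (Max): max(66, 5) = 66
B (Min): min(96, 66) = 66
I (Min): min(31, 27) = 27
J (Min): min(40, 76) = 40
H (Max): max(27, 40) = 40
L (Min): min(22, 89) = 22
M (Min): min(62, 75) = 62
K (Max): max(22, 62) = 62
G (Min): min(40, 62) = 40
Root (Max): max(66, 40) = 66

66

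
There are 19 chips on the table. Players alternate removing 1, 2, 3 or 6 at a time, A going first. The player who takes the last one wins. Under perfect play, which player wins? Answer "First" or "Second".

W/L table (W = player to move can force a win):
i:   0  1  2  3  4  5  6  7  8  9 10 11 12 13 14 15 16 17 18 19
     L  W  W  W  L  W  W  W  L  W  W  W  L  W  W  W  L  W  W  W
Position 19 is W, so the first player wins.

First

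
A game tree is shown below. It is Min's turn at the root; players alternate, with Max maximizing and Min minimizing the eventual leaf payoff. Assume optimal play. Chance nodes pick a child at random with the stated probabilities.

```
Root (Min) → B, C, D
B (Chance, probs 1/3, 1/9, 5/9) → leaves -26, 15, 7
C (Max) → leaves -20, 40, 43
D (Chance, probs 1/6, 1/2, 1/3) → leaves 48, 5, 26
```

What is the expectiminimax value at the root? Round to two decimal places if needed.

-3.11

B (Chance): 1/3·-26 + 1/9·15 + 5/9·7 = -3.11
C (Max): max(-20, 40, 43) = 43
D (Chance): 1/6·48 + 1/2·5 + 1/3·26 = 19.17
Root (Min): min(-3.11, 43, 19.17) = -3.11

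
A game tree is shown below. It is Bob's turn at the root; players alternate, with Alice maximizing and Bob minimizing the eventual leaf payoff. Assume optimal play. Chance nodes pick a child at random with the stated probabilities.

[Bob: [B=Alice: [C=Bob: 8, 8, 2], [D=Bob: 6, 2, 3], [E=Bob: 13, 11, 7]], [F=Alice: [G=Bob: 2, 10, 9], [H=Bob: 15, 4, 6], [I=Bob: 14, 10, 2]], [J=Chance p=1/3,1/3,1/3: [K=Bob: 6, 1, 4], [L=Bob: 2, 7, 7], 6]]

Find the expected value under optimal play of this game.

3

C (Bob): min(8, 8, 2) = 2
D (Bob): min(6, 2, 3) = 2
E (Bob): min(13, 11, 7) = 7
B (Alice): max(2, 2, 7) = 7
G (Bob): min(2, 10, 9) = 2
H (Bob): min(15, 4, 6) = 4
I (Bob): min(14, 10, 2) = 2
F (Alice): max(2, 4, 2) = 4
K (Bob): min(6, 1, 4) = 1
L (Bob): min(2, 7, 7) = 2
J (Chance): 1/3·1 + 1/3·2 + 1/3·6 = 3
Root (Bob): min(7, 4, 3) = 3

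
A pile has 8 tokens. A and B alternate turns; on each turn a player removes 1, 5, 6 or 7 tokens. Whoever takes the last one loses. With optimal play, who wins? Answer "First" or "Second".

First

Compute winning (W) and losing (L) positions by backward induction:
i:   0  1  2  3  4  5  6  7  8
     W  L  W  L  W  L  W  W  W
Position 8 is W, so the first player wins.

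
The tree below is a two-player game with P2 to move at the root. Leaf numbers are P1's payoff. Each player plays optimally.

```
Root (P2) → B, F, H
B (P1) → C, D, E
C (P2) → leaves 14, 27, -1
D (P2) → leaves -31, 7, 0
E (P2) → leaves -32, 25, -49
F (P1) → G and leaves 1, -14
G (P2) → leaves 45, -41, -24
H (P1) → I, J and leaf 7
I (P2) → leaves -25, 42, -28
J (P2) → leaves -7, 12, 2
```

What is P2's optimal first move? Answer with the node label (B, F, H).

B

C (P2): min(14, 27, -1) = -1
D (P2): min(-31, 7, 0) = -31
E (P2): min(-32, 25, -49) = -49
B (P1): max(-1, -31, -49) = -1
G (P2): min(45, -41, -24) = -41
F (P1): max(-41, 1, -14) = 1
I (P2): min(-25, 42, -28) = -28
J (P2): min(-7, 12, 2) = -7
H (P1): max(-28, -7, 7) = 7
Root (P2): min(-1, 1, 7) = -1
P2 picks the child with the lowest value: B (value -1).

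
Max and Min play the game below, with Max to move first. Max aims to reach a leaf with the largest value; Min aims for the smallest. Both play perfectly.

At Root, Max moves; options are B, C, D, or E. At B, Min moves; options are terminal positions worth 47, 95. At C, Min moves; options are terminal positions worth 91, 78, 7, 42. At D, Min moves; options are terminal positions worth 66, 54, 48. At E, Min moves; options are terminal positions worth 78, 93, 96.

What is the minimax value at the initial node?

B (Min): min(47, 95) = 47
C (Min): min(91, 78, 7, 42) = 7
D (Min): min(66, 54, 48) = 48
E (Min): min(78, 93, 96) = 78
Root (Max): max(47, 7, 48, 78) = 78

78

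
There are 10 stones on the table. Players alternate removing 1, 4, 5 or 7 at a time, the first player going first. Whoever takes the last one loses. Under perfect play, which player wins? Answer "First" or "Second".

First

Mark each pile size as W (mover wins) or L (mover loses):
i:   0  1  2  3  4  5  6  7  8  9 10
     W  L  W  L  W  W  W  W  W  L  W
Position 10 is W, so the first player wins.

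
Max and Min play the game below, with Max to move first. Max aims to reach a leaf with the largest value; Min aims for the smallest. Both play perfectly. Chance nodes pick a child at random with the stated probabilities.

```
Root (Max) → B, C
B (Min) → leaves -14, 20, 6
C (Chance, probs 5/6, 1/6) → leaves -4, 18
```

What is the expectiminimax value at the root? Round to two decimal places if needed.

B (Min): min(-14, 20, 6) = -14
C (Chance): 5/6·-4 + 1/6·18 = -0.33
Root (Max): max(-14, -0.33) = -0.33

-0.33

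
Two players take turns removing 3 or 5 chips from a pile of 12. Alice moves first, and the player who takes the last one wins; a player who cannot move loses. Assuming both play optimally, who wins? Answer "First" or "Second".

First

W/L table (W = player to move can force a win):
i:   0  1  2  3  4  5  6  7  8  9 10 11 12
     L  L  L  W  W  W  W  W  L  L  L  W  W
Position 12 is W, so the first player wins.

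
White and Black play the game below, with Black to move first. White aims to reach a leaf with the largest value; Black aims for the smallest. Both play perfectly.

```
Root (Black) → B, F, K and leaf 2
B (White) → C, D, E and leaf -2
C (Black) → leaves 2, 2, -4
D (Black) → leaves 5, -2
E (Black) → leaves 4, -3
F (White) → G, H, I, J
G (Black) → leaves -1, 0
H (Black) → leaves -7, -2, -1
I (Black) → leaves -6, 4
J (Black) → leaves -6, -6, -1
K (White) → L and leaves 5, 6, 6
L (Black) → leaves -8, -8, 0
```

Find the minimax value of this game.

C (Black): min(2, 2, -4) = -4
D (Black): min(5, -2) = -2
E (Black): min(4, -3) = -3
B (White): max(-4, -2, -3, -2) = -2
G (Black): min(-1, 0) = -1
H (Black): min(-7, -2, -1) = -7
I (Black): min(-6, 4) = -6
J (Black): min(-6, -6, -1) = -6
F (White): max(-1, -7, -6, -6) = -1
L (Black): min(-8, -8, 0) = -8
K (White): max(-8, 5, 6, 6) = 6
Root (Black): min(-2, -1, 6, 2) = -2

-2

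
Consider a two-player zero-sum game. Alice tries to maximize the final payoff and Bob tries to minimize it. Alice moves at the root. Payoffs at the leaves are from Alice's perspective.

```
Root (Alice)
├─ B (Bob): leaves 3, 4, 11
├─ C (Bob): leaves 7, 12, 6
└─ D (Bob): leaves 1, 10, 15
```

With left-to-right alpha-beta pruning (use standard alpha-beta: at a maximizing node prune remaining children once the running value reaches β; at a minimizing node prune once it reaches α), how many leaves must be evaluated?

7

B [α=-∞,β=+∞]: v=3
C [α=3,β=+∞]: v=6
D [α=6,β=+∞]: v=1 after child 1 ≤ α → α-cutoff, skip 2
Root [α=-∞,β=+∞]: v=6
Leaves evaluated: 7 of 9.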